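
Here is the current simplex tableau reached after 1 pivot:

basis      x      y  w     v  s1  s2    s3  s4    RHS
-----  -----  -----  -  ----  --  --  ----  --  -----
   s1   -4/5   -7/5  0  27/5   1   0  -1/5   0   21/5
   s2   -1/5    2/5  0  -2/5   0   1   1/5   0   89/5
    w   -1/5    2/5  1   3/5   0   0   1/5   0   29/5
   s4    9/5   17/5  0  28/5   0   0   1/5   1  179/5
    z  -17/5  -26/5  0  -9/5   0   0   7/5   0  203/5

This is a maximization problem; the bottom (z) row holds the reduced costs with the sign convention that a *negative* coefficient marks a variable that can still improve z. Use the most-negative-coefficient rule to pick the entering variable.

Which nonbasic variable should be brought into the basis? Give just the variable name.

Objective-row coefficients: x: -17/5, y: -26/5, w: 0, v: -9/5, s1: 0, s2: 0, s3: 7/5, s4: 0.
The most negative is -26/5 in column y, so y enters.

y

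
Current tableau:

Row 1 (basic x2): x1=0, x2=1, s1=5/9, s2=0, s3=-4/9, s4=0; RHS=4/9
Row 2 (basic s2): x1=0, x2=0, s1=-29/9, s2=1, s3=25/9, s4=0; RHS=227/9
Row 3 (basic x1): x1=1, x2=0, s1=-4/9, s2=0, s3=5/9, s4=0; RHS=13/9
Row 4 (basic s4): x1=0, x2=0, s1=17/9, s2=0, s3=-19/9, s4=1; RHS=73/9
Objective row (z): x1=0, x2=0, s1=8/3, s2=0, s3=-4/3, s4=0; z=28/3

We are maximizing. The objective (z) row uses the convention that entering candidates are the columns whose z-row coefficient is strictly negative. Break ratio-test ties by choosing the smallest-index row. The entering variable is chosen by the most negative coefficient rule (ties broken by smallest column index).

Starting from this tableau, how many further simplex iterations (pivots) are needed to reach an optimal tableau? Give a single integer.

pivot: s3 in, x1 out → z = 64/5
No improving column remains; optimal.

1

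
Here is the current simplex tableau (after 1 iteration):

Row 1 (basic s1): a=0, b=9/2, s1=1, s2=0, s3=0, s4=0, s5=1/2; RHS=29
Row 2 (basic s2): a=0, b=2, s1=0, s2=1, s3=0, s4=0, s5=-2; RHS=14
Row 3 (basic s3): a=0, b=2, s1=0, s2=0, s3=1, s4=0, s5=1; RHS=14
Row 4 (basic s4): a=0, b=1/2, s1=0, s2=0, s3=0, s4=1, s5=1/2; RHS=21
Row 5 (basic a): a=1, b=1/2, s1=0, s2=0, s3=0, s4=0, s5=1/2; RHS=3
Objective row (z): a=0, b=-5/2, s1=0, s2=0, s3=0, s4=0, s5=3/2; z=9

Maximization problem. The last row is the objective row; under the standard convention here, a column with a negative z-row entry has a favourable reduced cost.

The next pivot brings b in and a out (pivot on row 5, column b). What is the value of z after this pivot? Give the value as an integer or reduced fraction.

Minimum ratio for b: 3/(1/2) = 6.
z changes by −(z-row coeff of b)·ratio = −(-5/2)·6 = 15.
New z = 9 + 15 = 24.

24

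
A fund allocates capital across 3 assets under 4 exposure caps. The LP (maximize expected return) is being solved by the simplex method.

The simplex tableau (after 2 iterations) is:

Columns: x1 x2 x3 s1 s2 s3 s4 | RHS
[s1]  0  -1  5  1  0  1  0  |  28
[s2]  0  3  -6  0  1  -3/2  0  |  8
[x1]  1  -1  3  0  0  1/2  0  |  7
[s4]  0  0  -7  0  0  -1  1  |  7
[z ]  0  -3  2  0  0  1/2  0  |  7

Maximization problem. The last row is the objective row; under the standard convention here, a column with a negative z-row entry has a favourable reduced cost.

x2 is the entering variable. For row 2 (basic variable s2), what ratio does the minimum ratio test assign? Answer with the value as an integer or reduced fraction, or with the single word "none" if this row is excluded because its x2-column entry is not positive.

8/3

Ratio = RHS / (x2 entry) = 8 / 3 = 8/3.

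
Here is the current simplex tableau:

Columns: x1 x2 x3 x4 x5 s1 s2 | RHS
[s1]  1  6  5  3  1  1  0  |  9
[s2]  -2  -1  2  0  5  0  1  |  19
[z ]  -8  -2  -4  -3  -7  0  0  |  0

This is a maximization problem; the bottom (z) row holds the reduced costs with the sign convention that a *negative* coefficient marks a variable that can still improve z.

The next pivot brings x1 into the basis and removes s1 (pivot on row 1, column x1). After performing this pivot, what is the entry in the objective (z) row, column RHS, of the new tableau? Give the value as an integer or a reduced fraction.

Pivot element is row 1, column x1: 1.
Normalize row 1: new (row 1, RHS) = 9/1 = 9.
z-row ← z-row − (-8)·(new row 1): 0 − (-8)·9 = 72.

72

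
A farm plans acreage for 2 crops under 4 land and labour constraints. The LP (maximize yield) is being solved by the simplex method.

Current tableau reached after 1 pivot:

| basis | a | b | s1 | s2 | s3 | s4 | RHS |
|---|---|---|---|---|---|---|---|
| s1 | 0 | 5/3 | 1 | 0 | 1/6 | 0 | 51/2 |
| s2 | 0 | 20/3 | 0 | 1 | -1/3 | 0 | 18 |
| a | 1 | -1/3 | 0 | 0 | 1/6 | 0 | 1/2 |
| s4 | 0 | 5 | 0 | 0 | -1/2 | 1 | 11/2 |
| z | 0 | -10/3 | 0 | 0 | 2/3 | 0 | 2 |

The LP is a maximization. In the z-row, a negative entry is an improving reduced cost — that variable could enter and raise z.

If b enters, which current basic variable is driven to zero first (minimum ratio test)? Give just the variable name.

s4

Ratios: row 1 (s1): (51/2)/(5/3) = 153/10; row 2 (s2): 18/(20/3) = 27/10; row 3 (a): entry -1/3 ≤ 0, skip; row 4 (s4): (11/2)/5 = 11/10.
Minimum ratio 11/10 is in the s4 row, so s4 leaves.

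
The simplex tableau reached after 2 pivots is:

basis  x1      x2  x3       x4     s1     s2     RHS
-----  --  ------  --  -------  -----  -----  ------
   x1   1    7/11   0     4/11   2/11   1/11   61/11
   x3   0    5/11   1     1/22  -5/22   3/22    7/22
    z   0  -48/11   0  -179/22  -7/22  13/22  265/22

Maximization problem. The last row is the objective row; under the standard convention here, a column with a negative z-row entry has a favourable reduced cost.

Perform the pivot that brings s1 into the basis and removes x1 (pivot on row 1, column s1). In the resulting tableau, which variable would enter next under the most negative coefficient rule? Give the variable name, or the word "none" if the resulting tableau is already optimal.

x4

Pivot element 2/11. New z-row = old z-row − (-7/22)·(row 1/(2/11)).
Updated z-row coefficients: x1: 7/4, x2: -13/4, x3: 0, x4: -15/2, s1: 0, s2: 3/4.
The most negative is -15/2 in column x4, so x4 would enter next.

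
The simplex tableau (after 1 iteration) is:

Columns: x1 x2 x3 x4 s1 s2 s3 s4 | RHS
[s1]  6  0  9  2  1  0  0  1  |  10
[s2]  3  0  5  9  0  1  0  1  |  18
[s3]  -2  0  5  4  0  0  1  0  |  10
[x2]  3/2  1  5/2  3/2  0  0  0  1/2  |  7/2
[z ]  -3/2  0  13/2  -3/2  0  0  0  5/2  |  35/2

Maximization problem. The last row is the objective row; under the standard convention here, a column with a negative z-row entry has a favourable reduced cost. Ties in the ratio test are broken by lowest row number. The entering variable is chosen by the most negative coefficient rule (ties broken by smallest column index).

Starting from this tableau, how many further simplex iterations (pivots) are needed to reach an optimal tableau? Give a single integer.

2

pivot: x1 in, s1 out → z = 20
pivot: x4 in, x2 out → z = 21
No improving column remains; optimal.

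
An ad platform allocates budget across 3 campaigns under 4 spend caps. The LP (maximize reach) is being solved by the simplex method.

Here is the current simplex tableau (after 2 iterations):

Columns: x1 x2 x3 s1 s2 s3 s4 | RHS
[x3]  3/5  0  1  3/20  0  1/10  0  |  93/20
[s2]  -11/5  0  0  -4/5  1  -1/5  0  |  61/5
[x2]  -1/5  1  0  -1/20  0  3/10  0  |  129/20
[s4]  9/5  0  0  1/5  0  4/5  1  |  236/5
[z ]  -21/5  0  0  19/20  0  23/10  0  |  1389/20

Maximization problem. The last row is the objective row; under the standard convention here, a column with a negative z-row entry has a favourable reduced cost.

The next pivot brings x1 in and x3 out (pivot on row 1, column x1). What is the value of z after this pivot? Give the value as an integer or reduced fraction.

102

Minimum ratio for x1: (93/20)/(3/5) = 31/4.
z changes by −(z-row coeff of x1)·ratio = −(-21/5)·(31/4) = 651/20.
New z = 1389/20 + (651/20) = 102.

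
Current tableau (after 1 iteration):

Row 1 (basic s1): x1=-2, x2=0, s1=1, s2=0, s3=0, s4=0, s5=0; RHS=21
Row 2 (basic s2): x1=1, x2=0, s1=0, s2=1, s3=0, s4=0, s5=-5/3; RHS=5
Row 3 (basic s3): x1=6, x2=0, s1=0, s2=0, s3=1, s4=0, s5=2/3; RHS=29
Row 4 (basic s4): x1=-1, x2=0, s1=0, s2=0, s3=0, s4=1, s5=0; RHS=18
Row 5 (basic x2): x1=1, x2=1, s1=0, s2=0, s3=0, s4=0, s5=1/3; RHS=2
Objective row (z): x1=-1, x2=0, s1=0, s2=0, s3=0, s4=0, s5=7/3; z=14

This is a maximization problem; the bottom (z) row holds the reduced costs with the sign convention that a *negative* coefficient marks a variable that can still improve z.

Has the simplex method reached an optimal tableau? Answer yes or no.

no

Column x1 has objective-row coefficient -1, which is negative; an improving pivot exists, so not yet optimal.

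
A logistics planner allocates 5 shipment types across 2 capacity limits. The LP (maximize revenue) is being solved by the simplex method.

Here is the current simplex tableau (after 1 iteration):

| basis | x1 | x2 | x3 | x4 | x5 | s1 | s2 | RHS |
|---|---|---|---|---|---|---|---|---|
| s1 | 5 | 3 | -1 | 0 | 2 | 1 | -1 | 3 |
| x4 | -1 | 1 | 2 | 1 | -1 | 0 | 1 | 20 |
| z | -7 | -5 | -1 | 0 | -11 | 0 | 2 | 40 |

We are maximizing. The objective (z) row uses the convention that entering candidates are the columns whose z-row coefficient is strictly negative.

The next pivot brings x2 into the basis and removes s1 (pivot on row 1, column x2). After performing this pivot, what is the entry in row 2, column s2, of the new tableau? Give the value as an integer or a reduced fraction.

Pivot element is row 1, column x2: 3.
Normalize row 1: new (row 1, s2) = (-1)/3 = -1/3.
row 2 ← row 2 − 1·(new row 1): 1 − 1·(-1/3) = 4/3.

4/3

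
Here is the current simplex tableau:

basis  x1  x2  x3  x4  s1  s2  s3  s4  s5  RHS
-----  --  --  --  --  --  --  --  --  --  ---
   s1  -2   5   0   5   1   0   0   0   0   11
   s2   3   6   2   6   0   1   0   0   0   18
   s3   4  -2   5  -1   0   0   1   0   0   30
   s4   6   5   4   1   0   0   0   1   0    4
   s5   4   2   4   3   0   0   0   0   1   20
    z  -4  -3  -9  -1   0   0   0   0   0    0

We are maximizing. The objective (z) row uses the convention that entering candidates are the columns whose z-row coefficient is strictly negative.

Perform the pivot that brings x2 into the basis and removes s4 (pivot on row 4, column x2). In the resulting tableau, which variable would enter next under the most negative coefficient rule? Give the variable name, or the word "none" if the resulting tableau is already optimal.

Pivot element 5. New z-row = old z-row − (-3)·(row 4/5).
Updated z-row coefficients: x1: -2/5, x2: 0, x3: -33/5, x4: -2/5, s1: 0, s2: 0, s3: 0, s4: 3/5, s5: 0.
The most negative is -33/5 in column x3, so x3 would enter next.

x3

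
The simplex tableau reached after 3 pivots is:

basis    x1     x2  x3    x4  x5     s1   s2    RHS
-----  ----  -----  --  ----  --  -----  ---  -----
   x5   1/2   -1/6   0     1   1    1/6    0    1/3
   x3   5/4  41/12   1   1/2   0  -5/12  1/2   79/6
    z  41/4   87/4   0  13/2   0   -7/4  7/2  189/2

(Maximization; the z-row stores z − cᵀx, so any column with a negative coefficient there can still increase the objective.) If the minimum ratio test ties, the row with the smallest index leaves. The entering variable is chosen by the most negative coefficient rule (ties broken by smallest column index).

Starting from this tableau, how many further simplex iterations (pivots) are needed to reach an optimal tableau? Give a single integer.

pivot: s1 in, x5 out → z = 98
No improving column remains; optimal.

1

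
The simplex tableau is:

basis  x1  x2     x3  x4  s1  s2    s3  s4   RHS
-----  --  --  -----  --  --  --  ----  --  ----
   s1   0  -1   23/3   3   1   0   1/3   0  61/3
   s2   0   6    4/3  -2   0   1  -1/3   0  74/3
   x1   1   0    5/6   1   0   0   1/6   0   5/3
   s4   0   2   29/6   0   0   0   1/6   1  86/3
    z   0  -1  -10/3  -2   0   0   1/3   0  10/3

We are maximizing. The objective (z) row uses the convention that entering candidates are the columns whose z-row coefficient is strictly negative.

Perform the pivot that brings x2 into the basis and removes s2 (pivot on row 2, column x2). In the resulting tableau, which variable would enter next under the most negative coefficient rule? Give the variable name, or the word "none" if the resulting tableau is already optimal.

Pivot element 6. New z-row = old z-row − (-1)·(row 2/6).
Updated z-row coefficients: x1: 0, x2: 0, x3: -28/9, x4: -7/3, s1: 0, s2: 1/6, s3: 5/18, s4: 0.
The most negative is -28/9 in column x3, so x3 would enter next.

x3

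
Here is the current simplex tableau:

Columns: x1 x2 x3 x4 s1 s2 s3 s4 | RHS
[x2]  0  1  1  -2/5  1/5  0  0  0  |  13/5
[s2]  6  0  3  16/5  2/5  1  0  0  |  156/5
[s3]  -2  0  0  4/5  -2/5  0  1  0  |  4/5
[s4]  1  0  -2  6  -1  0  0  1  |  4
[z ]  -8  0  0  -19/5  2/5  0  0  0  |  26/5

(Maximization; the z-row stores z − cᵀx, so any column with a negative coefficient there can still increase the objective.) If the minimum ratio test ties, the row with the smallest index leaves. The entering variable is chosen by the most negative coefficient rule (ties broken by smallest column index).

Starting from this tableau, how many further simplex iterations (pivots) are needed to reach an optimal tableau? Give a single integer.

3

pivot: x1 in, s4 out → z = 186/5
pivot: x3 in, s2 out → z = 1122/25
pivot: s1 in, x3 out → z = 183/4
No improving column remains; optimal.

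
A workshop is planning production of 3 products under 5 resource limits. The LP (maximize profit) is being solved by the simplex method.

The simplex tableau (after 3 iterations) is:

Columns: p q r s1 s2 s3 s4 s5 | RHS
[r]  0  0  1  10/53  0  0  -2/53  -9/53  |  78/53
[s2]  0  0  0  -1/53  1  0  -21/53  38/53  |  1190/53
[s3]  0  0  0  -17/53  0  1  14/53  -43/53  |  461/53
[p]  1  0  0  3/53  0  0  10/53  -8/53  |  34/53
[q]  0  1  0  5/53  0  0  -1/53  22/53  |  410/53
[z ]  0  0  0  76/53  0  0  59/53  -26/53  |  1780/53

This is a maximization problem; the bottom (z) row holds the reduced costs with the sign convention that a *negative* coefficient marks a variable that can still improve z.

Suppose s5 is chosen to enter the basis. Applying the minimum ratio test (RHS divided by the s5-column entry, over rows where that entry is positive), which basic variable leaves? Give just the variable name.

Ratios: row 1 (r): entry -9/53 ≤ 0, skip; row 2 (s2): (1190/53)/(38/53) = 595/19; row 3 (s3): entry -43/53 ≤ 0, skip; row 4 (p): entry -8/53 ≤ 0, skip; row 5 (q): (410/53)/(22/53) = 205/11.
Minimum ratio 205/11 is in the q row, so q leaves.

q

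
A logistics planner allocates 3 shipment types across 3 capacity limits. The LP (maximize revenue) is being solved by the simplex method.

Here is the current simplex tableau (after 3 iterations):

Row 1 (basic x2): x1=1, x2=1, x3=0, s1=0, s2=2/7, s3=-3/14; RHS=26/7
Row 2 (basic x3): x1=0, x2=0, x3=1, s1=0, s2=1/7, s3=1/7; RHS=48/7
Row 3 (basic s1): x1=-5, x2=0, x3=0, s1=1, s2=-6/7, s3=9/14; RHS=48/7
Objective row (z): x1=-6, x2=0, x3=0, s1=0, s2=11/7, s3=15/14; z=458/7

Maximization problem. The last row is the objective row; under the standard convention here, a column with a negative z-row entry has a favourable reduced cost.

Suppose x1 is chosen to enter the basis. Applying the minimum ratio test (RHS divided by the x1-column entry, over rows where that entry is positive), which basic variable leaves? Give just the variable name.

Ratios: row 1 (x2): (26/7)/1 = 26/7; row 2 (x3): entry 0 ≤ 0, skip; row 3 (s1): entry -5 ≤ 0, skip.
Minimum ratio 26/7 is in the x2 row, so x2 leaves.

x2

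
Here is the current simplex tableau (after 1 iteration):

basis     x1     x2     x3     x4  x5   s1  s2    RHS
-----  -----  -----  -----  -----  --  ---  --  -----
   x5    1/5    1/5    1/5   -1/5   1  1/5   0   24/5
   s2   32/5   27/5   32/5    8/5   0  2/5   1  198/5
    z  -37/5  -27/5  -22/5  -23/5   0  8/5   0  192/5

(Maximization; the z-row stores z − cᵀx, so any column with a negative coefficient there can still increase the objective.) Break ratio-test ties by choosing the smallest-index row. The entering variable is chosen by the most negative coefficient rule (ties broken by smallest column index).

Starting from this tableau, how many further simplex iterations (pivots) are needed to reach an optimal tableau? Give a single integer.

2

pivot: x1 in, s2 out → z = 1347/16
pivot: x4 in, x1 out → z = 609/4
No improving column remains; optimal.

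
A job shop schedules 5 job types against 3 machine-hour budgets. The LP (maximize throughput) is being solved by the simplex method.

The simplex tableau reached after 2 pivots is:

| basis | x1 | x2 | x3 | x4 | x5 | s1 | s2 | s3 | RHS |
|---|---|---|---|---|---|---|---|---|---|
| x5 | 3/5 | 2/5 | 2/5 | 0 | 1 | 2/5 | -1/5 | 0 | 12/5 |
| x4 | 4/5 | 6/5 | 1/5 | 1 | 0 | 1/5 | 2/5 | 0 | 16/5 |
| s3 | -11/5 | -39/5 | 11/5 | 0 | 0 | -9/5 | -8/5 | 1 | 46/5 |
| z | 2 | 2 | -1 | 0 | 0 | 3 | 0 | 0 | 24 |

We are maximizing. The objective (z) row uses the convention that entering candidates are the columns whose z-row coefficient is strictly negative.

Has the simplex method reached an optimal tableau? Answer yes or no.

no

Column x3 has objective-row coefficient -1, which is negative; an improving pivot exists, so not yet optimal.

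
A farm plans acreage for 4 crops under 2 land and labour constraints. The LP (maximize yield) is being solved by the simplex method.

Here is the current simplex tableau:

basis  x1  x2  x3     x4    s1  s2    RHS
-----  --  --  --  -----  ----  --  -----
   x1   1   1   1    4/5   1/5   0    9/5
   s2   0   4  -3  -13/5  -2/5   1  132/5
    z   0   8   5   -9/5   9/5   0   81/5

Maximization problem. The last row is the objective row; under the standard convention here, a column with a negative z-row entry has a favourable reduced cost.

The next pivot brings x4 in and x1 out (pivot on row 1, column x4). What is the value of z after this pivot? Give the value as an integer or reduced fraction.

81/4

Minimum ratio for x4: (9/5)/(4/5) = 9/4.
z changes by −(z-row coeff of x4)·ratio = −(-9/5)·(9/4) = 81/20.
New z = 81/5 + (81/20) = 81/4.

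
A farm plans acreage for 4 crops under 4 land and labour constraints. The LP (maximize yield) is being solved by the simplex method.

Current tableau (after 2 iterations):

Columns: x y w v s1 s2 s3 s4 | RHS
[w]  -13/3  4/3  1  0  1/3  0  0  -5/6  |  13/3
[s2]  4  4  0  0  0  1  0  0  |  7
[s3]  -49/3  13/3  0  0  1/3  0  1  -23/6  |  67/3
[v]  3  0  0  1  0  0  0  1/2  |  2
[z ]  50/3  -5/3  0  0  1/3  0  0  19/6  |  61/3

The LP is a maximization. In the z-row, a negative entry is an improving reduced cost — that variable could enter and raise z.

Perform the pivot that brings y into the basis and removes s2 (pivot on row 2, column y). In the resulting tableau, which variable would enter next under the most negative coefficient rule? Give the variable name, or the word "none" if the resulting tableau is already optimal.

none

Pivot element 4. New z-row = old z-row − (-5/3)·(row 2/4).
Updated z-row coefficients: x: 55/3, y: 0, w: 0, v: 0, s1: 1/3, s2: 5/12, s3: 0, s4: 19/6.
No coefficient is strictly negative; the tableau after this pivot is optimal.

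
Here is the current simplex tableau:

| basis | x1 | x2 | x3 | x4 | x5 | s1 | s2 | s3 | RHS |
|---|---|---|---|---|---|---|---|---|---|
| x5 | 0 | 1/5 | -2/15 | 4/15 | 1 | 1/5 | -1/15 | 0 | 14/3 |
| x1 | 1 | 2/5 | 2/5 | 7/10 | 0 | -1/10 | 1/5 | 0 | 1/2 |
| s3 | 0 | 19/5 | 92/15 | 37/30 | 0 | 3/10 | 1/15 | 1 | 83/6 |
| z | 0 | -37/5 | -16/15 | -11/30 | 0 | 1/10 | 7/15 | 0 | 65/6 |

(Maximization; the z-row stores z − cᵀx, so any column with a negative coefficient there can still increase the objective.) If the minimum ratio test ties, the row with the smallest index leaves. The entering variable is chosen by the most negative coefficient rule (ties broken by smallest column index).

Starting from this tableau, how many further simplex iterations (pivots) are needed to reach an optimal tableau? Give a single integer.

2

pivot: x2 in, x1 out → z = 241/12
pivot: s1 in, s3 out → z = 164/5
No improving column remains; optimal.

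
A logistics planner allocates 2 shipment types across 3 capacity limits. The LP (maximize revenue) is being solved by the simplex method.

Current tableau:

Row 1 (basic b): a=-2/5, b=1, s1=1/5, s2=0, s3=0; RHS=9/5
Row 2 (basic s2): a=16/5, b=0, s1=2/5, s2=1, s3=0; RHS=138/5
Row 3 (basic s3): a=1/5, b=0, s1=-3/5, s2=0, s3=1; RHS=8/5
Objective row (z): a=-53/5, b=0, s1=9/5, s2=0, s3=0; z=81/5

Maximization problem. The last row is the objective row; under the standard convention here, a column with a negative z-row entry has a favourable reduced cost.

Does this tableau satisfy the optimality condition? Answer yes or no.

no

Column a has objective-row coefficient -53/5, which is negative; an improving pivot exists, so not yet optimal.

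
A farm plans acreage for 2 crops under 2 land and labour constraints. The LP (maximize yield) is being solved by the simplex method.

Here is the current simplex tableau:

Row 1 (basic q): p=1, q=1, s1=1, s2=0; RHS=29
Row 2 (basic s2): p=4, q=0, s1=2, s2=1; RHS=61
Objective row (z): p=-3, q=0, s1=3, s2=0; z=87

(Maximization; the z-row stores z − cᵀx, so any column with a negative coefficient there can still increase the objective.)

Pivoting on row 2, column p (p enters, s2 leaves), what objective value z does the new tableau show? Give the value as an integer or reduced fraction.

531/4

Minimum ratio for p: 61/4 = 61/4.
z changes by −(z-row coeff of p)·ratio = −(-3)·(61/4) = 183/4.
New z = 87 + (183/4) = 531/4.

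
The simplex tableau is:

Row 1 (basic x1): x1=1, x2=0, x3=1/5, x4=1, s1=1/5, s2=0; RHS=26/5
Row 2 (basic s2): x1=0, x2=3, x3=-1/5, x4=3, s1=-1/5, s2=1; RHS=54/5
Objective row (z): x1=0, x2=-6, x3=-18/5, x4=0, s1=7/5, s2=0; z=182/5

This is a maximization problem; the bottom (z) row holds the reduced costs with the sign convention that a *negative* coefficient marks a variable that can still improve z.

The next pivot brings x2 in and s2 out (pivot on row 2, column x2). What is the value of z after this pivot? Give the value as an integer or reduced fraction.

Minimum ratio for x2: (54/5)/3 = 18/5.
z changes by −(z-row coeff of x2)·ratio = −(-6)·(18/5) = 108/5.
New z = 182/5 + (108/5) = 58.

58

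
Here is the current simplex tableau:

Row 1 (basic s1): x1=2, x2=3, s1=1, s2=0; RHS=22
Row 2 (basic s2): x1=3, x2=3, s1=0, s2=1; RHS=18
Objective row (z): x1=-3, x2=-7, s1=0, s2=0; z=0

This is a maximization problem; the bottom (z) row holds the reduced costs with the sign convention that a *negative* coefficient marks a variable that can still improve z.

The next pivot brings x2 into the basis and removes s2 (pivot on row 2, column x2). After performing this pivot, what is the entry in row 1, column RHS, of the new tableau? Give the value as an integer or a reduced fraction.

4

Pivot element is row 2, column x2: 3.
Normalize row 2: new (row 2, RHS) = 18/3 = 6.
row 1 ← row 1 − 3·(new row 2): 22 − 3·6 = 4.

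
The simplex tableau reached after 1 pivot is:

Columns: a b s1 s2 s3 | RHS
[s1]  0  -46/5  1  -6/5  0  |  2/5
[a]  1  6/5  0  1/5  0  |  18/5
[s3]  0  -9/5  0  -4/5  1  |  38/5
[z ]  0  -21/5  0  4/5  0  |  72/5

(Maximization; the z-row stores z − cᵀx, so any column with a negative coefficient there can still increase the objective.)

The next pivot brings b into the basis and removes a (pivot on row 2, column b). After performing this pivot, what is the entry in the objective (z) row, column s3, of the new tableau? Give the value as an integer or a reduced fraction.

0

Pivot element is row 2, column b: 6/5.
Normalize row 2: new (row 2, s3) = 0/(6/5) = 0.
z-row ← z-row − (-21/5)·(new row 2): 0 − (-21/5)·0 = 0.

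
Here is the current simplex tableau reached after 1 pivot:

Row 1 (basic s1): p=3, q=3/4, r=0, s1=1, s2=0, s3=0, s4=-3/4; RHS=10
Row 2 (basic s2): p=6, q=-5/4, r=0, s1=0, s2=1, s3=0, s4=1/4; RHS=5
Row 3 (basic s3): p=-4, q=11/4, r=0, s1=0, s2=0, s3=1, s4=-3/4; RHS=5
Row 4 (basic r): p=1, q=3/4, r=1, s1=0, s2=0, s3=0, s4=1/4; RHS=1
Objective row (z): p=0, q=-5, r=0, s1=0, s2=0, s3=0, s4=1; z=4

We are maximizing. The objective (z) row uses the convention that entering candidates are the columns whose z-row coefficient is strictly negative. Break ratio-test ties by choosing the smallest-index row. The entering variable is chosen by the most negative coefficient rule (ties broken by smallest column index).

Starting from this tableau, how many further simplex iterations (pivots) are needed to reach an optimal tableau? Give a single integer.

pivot: q in, r out → z = 32/3
No improving column remains; optimal.

1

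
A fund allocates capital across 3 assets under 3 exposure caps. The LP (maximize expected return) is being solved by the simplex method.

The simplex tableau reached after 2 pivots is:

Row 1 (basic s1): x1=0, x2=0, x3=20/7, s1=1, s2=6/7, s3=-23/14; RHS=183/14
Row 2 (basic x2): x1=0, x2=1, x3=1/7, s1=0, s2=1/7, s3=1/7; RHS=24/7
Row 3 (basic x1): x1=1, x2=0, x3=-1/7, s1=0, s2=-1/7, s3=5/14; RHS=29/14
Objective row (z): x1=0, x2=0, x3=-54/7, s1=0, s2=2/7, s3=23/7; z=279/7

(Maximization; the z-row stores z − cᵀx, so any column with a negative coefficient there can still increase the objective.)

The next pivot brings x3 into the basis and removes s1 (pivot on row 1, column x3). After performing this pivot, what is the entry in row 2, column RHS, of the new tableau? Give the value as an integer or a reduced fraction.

111/40

Pivot element is row 1, column x3: 20/7.
Normalize row 1: new (row 1, RHS) = (183/14)/(20/7) = 183/40.
row 2 ← row 2 − (1/7)·(new row 1): 24/7 − (1/7)·(183/40) = 111/40.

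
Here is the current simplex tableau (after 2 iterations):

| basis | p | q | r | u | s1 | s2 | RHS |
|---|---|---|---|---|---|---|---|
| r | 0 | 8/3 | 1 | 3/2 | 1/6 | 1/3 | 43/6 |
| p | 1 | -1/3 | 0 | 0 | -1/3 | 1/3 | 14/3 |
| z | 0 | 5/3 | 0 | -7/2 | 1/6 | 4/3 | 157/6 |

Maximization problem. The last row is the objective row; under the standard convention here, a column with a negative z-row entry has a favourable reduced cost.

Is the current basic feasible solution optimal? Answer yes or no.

no

Column u has objective-row coefficient -7/2, which is negative; an improving pivot exists, so not yet optimal.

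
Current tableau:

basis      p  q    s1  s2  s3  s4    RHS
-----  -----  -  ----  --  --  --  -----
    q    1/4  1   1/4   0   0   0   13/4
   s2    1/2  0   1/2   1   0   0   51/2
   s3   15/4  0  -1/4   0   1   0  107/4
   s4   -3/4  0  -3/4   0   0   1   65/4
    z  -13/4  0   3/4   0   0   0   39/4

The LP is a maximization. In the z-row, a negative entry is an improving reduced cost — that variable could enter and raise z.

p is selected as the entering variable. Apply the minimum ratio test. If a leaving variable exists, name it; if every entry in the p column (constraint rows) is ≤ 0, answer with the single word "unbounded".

s3

Ratios: row 1 (q): (13/4)/(1/4) = 13; row 2 (s2): (51/2)/(1/2) = 51; row 3 (s3): (107/4)/(15/4) = 107/15; row 4 (s4): entry -3/4 ≤ 0, skip.
Minimum ratio is in the s3 row, so s3 leaves.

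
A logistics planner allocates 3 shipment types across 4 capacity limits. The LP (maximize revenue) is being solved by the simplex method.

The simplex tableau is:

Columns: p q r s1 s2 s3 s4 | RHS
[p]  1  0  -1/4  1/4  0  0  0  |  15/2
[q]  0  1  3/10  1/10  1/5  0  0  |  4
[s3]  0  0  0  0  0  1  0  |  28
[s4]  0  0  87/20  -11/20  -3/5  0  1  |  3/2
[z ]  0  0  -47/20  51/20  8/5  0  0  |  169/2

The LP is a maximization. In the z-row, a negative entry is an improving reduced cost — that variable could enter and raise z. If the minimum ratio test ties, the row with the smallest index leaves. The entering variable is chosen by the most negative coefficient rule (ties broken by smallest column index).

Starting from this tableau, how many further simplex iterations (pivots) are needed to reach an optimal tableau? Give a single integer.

pivot: r in, s4 out → z = 2474/29
No improving column remains; optimal.

1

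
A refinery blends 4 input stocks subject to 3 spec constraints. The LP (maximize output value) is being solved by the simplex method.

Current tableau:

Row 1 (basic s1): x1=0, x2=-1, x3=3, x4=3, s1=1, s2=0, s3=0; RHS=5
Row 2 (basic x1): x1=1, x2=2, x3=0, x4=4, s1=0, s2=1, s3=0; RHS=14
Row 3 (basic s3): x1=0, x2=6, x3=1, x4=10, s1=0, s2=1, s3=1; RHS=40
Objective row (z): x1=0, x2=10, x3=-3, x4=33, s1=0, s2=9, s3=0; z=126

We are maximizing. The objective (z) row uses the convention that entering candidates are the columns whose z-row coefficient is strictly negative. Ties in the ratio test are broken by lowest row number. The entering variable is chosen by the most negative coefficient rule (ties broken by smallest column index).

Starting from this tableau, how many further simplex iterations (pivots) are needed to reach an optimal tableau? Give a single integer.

pivot: x3 in, s1 out → z = 131
No improving column remains; optimal.

1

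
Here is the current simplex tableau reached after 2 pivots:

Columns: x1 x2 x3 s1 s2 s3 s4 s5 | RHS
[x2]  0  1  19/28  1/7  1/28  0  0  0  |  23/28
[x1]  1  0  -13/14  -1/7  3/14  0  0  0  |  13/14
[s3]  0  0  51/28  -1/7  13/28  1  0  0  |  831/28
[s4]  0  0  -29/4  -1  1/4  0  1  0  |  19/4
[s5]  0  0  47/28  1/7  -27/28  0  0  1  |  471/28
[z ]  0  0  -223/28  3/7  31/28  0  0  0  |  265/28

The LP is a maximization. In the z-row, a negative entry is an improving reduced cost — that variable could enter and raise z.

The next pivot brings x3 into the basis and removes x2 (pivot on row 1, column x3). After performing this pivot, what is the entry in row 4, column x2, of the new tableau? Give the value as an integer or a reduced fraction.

Pivot element is row 1, column x3: 19/28.
Normalize row 1: new (row 1, x2) = 1/(19/28) = 28/19.
row 4 ← row 4 − (-29/4)·(new row 1): 0 − (-29/4)·(28/19) = 203/19.

203/19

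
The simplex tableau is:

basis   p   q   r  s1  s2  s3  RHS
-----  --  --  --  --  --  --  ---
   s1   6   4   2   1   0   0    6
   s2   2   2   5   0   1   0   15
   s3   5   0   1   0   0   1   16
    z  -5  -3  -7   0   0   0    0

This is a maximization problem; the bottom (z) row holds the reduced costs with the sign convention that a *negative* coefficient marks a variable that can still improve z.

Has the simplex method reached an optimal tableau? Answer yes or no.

Column p has objective-row coefficient -5, which is negative; an improving pivot exists, so not yet optimal.

no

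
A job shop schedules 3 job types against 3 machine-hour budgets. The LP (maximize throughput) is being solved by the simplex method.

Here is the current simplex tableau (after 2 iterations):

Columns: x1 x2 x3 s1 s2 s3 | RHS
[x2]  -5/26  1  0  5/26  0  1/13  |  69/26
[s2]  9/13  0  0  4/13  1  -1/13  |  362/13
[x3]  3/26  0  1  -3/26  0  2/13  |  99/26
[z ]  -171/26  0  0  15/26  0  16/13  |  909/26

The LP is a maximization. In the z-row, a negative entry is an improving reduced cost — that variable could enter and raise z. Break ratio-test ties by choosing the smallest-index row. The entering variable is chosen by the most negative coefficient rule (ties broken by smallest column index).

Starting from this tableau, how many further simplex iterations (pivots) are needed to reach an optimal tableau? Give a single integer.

pivot: x1 in, x3 out → z = 252
pivot: s1 in, s2 out → z = 282
No improving column remains; optimal.

2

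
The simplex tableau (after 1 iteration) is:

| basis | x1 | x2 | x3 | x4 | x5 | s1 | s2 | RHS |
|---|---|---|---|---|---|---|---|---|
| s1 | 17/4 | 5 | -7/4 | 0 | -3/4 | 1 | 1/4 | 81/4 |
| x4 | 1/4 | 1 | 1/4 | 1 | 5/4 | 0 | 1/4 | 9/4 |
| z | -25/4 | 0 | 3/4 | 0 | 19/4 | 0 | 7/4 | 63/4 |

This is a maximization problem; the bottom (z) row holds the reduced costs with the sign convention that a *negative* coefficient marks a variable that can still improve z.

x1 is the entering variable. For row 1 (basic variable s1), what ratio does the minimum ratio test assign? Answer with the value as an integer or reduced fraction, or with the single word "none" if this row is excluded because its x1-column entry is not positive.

81/17

Ratio = RHS / (x1 entry) = (81/4) / (17/4) = 81/17.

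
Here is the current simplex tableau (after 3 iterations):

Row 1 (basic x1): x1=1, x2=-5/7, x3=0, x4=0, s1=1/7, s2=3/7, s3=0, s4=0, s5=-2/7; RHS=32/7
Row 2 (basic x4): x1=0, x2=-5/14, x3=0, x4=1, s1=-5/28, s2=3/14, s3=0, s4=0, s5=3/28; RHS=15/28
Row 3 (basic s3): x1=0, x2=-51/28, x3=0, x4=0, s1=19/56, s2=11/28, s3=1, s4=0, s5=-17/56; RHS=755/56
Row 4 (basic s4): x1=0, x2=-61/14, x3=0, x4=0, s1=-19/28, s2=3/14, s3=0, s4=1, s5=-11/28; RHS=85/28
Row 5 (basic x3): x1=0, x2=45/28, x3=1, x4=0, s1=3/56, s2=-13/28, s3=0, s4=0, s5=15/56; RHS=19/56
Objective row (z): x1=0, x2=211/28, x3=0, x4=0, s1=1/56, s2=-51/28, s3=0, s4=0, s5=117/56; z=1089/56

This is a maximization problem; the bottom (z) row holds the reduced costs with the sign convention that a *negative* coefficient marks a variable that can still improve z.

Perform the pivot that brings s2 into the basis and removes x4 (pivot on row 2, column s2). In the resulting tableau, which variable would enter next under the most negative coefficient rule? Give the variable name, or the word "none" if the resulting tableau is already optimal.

s1

Pivot element 3/14. New z-row = old z-row − (-51/28)·(row 2/(3/14)).
Updated z-row coefficients: x1: 0, x2: 9/2, x3: 0, x4: 17/2, s1: -3/2, s2: 0, s3: 0, s4: 0, s5: 3.
The most negative is -3/2 in column s1, so s1 would enter next.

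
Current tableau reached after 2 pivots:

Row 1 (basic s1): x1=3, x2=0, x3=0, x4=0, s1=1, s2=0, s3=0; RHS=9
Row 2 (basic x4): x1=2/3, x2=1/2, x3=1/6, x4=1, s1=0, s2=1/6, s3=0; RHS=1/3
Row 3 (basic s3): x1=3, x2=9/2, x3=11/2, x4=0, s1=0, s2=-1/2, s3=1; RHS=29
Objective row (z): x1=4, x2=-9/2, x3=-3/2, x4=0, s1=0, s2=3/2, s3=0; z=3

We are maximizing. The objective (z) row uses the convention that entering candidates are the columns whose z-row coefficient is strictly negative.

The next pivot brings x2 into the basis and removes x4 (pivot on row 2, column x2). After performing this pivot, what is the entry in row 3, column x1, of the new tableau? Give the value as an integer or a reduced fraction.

-3

Pivot element is row 2, column x2: 1/2.
Normalize row 2: new (row 2, x1) = (2/3)/(1/2) = 4/3.
row 3 ← row 3 − (9/2)·(new row 2): 3 − (9/2)·(4/3) = -3.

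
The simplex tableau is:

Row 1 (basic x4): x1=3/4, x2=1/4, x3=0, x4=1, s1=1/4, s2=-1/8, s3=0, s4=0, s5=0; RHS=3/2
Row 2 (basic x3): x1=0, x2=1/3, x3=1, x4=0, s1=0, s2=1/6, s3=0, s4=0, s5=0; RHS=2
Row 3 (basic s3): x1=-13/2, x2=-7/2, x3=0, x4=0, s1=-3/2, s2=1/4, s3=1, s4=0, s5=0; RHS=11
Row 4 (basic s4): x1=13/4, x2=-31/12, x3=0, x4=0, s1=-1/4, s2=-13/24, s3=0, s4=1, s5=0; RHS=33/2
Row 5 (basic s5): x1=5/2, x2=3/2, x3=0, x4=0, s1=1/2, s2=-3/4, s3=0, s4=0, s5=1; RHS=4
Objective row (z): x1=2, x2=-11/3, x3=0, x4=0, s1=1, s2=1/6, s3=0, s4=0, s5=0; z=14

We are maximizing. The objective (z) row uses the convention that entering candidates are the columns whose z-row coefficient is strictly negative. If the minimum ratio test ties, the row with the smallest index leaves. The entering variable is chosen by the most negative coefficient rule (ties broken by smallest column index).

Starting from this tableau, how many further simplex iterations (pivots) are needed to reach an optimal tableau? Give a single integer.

pivot: x2 in, s5 out → z = 214/9
pivot: s2 in, x3 out → z = 88/3
No improving column remains; optimal.

2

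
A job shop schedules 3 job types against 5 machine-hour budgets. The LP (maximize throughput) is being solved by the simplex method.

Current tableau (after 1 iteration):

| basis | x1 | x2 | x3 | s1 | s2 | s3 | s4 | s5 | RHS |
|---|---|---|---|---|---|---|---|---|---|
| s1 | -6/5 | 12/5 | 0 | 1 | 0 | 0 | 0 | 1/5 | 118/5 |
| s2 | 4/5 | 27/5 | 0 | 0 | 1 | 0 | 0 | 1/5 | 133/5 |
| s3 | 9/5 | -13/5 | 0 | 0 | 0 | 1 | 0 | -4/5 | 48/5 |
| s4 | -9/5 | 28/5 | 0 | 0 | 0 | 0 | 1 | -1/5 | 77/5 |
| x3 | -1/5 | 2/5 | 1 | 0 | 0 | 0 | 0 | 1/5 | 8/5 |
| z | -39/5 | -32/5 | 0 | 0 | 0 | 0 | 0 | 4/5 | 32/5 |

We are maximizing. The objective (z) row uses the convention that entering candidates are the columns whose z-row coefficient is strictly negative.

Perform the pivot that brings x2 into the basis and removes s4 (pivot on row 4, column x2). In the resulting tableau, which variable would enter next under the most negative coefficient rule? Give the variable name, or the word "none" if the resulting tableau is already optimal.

Pivot element 28/5. New z-row = old z-row − (-32/5)·(row 4/(28/5)).
Updated z-row coefficients: x1: -69/7, x2: 0, x3: 0, s1: 0, s2: 0, s3: 0, s4: 8/7, s5: 4/7.
The most negative is -69/7 in column x1, so x1 would enter next.

x1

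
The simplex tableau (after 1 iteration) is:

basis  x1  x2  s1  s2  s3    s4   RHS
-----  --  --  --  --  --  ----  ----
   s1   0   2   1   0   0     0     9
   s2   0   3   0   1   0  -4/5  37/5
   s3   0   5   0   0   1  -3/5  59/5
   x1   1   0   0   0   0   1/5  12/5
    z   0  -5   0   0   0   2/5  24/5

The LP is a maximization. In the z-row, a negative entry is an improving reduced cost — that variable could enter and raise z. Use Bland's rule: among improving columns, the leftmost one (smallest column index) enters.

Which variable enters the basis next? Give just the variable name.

Objective-row coefficients: x1: 0, x2: -5, s1: 0, s2: 0, s3: 0, s4: 2/5.
Improving columns: x2. Bland's rule picks the smallest column index → x2.

x2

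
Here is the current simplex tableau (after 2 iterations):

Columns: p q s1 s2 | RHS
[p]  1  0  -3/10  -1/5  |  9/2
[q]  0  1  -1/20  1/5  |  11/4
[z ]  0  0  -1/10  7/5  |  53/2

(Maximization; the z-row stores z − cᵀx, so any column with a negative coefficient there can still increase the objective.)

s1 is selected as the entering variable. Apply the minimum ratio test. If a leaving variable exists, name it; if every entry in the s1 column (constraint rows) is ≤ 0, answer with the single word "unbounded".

s1-column entries: row 1: -3/10, row 2: -1/20. All ≤ 0, so s1 can increase without bound; the LP is unbounded in this direction.

unbounded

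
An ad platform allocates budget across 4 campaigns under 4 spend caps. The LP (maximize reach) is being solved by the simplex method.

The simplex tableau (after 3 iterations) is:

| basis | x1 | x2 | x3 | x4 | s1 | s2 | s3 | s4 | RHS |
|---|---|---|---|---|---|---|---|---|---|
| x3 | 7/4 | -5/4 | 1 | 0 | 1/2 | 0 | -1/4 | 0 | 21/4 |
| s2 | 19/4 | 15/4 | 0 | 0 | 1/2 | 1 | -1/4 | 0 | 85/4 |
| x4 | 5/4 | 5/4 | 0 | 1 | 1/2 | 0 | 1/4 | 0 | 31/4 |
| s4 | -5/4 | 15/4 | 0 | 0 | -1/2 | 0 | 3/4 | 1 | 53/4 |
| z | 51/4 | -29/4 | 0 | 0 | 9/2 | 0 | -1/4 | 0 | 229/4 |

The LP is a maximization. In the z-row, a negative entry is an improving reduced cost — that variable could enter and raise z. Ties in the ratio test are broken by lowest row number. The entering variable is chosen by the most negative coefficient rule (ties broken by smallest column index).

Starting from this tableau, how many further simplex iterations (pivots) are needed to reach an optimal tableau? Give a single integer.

1

pivot: x2 in, s4 out → z = 1243/15
No improving column remains; optimal.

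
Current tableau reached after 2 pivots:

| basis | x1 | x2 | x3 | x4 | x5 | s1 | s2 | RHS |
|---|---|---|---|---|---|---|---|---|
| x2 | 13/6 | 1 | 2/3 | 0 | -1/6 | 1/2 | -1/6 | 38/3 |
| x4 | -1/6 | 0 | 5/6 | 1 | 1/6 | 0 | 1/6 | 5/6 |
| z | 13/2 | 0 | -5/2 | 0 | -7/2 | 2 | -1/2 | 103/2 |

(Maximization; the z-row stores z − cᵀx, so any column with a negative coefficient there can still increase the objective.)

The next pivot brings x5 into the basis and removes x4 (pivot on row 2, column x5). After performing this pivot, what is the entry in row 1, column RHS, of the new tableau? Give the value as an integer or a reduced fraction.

27/2

Pivot element is row 2, column x5: 1/6.
Normalize row 2: new (row 2, RHS) = (5/6)/(1/6) = 5.
row 1 ← row 1 − (-1/6)·(new row 2): 38/3 − (-1/6)·5 = 27/2.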